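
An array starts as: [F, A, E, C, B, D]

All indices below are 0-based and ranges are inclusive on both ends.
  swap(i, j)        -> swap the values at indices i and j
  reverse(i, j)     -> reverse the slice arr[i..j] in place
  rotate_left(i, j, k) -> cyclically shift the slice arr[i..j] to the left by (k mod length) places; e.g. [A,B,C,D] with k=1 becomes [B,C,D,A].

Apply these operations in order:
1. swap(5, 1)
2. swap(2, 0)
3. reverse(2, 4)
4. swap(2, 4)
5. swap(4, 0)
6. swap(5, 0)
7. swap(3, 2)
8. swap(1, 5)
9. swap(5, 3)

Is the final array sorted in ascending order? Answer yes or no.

After 1 (swap(5, 1)): [F, D, E, C, B, A]
After 2 (swap(2, 0)): [E, D, F, C, B, A]
After 3 (reverse(2, 4)): [E, D, B, C, F, A]
After 4 (swap(2, 4)): [E, D, F, C, B, A]
After 5 (swap(4, 0)): [B, D, F, C, E, A]
After 6 (swap(5, 0)): [A, D, F, C, E, B]
After 7 (swap(3, 2)): [A, D, C, F, E, B]
After 8 (swap(1, 5)): [A, B, C, F, E, D]
After 9 (swap(5, 3)): [A, B, C, D, E, F]

Answer: yes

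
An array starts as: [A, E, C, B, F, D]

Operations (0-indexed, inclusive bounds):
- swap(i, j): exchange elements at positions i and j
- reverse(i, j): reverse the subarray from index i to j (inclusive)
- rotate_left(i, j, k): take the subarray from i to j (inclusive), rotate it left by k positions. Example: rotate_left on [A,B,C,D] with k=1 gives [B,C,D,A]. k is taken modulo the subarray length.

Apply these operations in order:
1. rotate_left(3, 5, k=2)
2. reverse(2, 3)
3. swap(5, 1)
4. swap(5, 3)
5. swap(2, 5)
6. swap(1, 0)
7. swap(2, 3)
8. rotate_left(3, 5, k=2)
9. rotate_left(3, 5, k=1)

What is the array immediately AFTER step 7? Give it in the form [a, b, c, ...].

After 1 (rotate_left(3, 5, k=2)): [A, E, C, D, B, F]
After 2 (reverse(2, 3)): [A, E, D, C, B, F]
After 3 (swap(5, 1)): [A, F, D, C, B, E]
After 4 (swap(5, 3)): [A, F, D, E, B, C]
After 5 (swap(2, 5)): [A, F, C, E, B, D]
After 6 (swap(1, 0)): [F, A, C, E, B, D]
After 7 (swap(2, 3)): [F, A, E, C, B, D]

Answer: [F, A, E, C, B, D]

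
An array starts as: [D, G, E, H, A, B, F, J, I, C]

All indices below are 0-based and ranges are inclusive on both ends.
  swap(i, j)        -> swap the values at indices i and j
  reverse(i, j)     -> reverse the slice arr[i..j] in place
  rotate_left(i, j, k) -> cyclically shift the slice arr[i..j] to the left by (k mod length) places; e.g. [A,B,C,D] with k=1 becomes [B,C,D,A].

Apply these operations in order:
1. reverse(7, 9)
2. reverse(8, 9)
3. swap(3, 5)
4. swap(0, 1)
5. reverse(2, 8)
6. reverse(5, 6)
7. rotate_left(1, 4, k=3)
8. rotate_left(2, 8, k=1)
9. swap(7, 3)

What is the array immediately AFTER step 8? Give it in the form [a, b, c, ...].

After 1 (reverse(7, 9)): [D, G, E, H, A, B, F, C, I, J]
After 2 (reverse(8, 9)): [D, G, E, H, A, B, F, C, J, I]
After 3 (swap(3, 5)): [D, G, E, B, A, H, F, C, J, I]
After 4 (swap(0, 1)): [G, D, E, B, A, H, F, C, J, I]
After 5 (reverse(2, 8)): [G, D, J, C, F, H, A, B, E, I]
After 6 (reverse(5, 6)): [G, D, J, C, F, A, H, B, E, I]
After 7 (rotate_left(1, 4, k=3)): [G, F, D, J, C, A, H, B, E, I]
After 8 (rotate_left(2, 8, k=1)): [G, F, J, C, A, H, B, E, D, I]

Answer: [G, F, J, C, A, H, B, E, D, I]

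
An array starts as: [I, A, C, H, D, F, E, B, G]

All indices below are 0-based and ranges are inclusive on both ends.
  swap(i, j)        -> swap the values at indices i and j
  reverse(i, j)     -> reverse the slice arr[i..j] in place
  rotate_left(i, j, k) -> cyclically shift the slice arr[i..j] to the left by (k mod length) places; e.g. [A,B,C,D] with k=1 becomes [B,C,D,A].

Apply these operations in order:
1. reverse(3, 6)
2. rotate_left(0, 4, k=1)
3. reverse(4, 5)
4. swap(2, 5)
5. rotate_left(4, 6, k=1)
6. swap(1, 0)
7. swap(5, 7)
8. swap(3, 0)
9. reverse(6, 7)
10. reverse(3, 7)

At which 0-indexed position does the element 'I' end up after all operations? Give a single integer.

After 1 (reverse(3, 6)): [I, A, C, E, F, D, H, B, G]
After 2 (rotate_left(0, 4, k=1)): [A, C, E, F, I, D, H, B, G]
After 3 (reverse(4, 5)): [A, C, E, F, D, I, H, B, G]
After 4 (swap(2, 5)): [A, C, I, F, D, E, H, B, G]
After 5 (rotate_left(4, 6, k=1)): [A, C, I, F, E, H, D, B, G]
After 6 (swap(1, 0)): [C, A, I, F, E, H, D, B, G]
After 7 (swap(5, 7)): [C, A, I, F, E, B, D, H, G]
After 8 (swap(3, 0)): [F, A, I, C, E, B, D, H, G]
After 9 (reverse(6, 7)): [F, A, I, C, E, B, H, D, G]
After 10 (reverse(3, 7)): [F, A, I, D, H, B, E, C, G]

Answer: 2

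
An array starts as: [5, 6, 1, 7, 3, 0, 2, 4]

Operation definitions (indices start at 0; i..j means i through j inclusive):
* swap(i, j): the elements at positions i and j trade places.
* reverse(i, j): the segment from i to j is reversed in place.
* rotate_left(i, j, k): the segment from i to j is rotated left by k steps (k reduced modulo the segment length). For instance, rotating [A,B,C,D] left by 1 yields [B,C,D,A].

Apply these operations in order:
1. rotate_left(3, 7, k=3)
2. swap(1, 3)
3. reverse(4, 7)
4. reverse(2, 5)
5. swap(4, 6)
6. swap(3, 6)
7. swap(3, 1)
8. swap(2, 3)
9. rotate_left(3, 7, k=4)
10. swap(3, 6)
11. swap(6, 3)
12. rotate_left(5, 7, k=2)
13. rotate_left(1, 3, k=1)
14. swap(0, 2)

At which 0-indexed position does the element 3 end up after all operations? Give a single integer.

After 1 (rotate_left(3, 7, k=3)): [5, 6, 1, 2, 4, 7, 3, 0]
After 2 (swap(1, 3)): [5, 2, 1, 6, 4, 7, 3, 0]
After 3 (reverse(4, 7)): [5, 2, 1, 6, 0, 3, 7, 4]
After 4 (reverse(2, 5)): [5, 2, 3, 0, 6, 1, 7, 4]
After 5 (swap(4, 6)): [5, 2, 3, 0, 7, 1, 6, 4]
After 6 (swap(3, 6)): [5, 2, 3, 6, 7, 1, 0, 4]
After 7 (swap(3, 1)): [5, 6, 3, 2, 7, 1, 0, 4]
After 8 (swap(2, 3)): [5, 6, 2, 3, 7, 1, 0, 4]
After 9 (rotate_left(3, 7, k=4)): [5, 6, 2, 4, 3, 7, 1, 0]
After 10 (swap(3, 6)): [5, 6, 2, 1, 3, 7, 4, 0]
After 11 (swap(6, 3)): [5, 6, 2, 4, 3, 7, 1, 0]
After 12 (rotate_left(5, 7, k=2)): [5, 6, 2, 4, 3, 0, 7, 1]
After 13 (rotate_left(1, 3, k=1)): [5, 2, 4, 6, 3, 0, 7, 1]
After 14 (swap(0, 2)): [4, 2, 5, 6, 3, 0, 7, 1]

Answer: 4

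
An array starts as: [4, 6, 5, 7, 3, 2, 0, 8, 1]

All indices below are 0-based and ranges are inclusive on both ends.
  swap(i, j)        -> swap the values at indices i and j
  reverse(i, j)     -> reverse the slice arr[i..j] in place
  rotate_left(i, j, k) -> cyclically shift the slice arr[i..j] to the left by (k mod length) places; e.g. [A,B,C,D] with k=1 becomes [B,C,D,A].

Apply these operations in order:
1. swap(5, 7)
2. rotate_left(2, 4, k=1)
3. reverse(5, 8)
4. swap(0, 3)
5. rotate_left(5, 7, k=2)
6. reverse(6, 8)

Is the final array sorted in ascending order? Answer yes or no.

Answer: no

Derivation:
After 1 (swap(5, 7)): [4, 6, 5, 7, 3, 8, 0, 2, 1]
After 2 (rotate_left(2, 4, k=1)): [4, 6, 7, 3, 5, 8, 0, 2, 1]
After 3 (reverse(5, 8)): [4, 6, 7, 3, 5, 1, 2, 0, 8]
After 4 (swap(0, 3)): [3, 6, 7, 4, 5, 1, 2, 0, 8]
After 5 (rotate_left(5, 7, k=2)): [3, 6, 7, 4, 5, 0, 1, 2, 8]
After 6 (reverse(6, 8)): [3, 6, 7, 4, 5, 0, 8, 2, 1]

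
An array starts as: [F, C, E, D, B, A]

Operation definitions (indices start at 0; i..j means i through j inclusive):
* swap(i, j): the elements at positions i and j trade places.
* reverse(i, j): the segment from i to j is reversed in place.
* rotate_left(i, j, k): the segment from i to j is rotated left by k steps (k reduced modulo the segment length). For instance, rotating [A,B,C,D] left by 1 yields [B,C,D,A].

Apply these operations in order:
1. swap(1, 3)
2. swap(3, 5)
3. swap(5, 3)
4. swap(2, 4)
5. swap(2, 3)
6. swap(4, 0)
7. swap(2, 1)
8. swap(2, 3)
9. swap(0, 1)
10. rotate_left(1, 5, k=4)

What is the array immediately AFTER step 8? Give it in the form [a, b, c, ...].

Answer: [E, C, B, D, F, A]

Derivation:
After 1 (swap(1, 3)): [F, D, E, C, B, A]
After 2 (swap(3, 5)): [F, D, E, A, B, C]
After 3 (swap(5, 3)): [F, D, E, C, B, A]
After 4 (swap(2, 4)): [F, D, B, C, E, A]
After 5 (swap(2, 3)): [F, D, C, B, E, A]
After 6 (swap(4, 0)): [E, D, C, B, F, A]
After 7 (swap(2, 1)): [E, C, D, B, F, A]
After 8 (swap(2, 3)): [E, C, B, D, F, A]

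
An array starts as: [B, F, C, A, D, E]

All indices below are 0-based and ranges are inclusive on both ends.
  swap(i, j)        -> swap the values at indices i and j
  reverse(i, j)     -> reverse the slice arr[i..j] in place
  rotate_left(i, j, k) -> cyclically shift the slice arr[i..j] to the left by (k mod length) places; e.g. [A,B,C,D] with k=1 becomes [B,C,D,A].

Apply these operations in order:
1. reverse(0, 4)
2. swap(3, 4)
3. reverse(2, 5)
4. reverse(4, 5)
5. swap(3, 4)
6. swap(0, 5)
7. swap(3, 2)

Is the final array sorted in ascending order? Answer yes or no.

Answer: no

Derivation:
After 1 (reverse(0, 4)): [D, A, C, F, B, E]
After 2 (swap(3, 4)): [D, A, C, B, F, E]
After 3 (reverse(2, 5)): [D, A, E, F, B, C]
After 4 (reverse(4, 5)): [D, A, E, F, C, B]
After 5 (swap(3, 4)): [D, A, E, C, F, B]
After 6 (swap(0, 5)): [B, A, E, C, F, D]
After 7 (swap(3, 2)): [B, A, C, E, F, D]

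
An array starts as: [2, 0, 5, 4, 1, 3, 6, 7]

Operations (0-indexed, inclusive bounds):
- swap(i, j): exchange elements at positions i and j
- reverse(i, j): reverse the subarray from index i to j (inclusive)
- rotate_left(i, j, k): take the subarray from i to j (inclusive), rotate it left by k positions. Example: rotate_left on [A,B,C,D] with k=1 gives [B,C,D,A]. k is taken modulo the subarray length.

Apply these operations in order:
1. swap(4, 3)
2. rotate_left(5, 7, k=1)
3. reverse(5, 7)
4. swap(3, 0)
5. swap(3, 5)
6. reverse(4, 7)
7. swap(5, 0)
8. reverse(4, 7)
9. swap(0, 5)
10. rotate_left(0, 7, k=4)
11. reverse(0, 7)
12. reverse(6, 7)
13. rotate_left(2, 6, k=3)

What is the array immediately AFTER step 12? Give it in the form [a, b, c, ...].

Answer: [3, 5, 0, 2, 6, 1, 4, 7]

Derivation:
After 1 (swap(4, 3)): [2, 0, 5, 1, 4, 3, 6, 7]
After 2 (rotate_left(5, 7, k=1)): [2, 0, 5, 1, 4, 6, 7, 3]
After 3 (reverse(5, 7)): [2, 0, 5, 1, 4, 3, 7, 6]
After 4 (swap(3, 0)): [1, 0, 5, 2, 4, 3, 7, 6]
After 5 (swap(3, 5)): [1, 0, 5, 3, 4, 2, 7, 6]
After 6 (reverse(4, 7)): [1, 0, 5, 3, 6, 7, 2, 4]
After 7 (swap(5, 0)): [7, 0, 5, 3, 6, 1, 2, 4]
After 8 (reverse(4, 7)): [7, 0, 5, 3, 4, 2, 1, 6]
After 9 (swap(0, 5)): [2, 0, 5, 3, 4, 7, 1, 6]
After 10 (rotate_left(0, 7, k=4)): [4, 7, 1, 6, 2, 0, 5, 3]
After 11 (reverse(0, 7)): [3, 5, 0, 2, 6, 1, 7, 4]
After 12 (reverse(6, 7)): [3, 5, 0, 2, 6, 1, 4, 7]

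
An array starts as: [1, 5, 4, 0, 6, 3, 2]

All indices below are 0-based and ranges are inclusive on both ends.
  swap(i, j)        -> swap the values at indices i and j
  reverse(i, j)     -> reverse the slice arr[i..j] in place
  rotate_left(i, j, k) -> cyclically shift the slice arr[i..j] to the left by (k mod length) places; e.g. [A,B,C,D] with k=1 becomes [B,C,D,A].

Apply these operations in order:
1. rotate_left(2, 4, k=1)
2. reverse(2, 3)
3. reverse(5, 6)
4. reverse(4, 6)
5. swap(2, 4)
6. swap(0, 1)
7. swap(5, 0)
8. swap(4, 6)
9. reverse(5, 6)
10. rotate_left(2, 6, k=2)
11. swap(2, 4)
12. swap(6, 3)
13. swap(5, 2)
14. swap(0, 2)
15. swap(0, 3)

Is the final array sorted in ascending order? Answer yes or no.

Answer: yes

Derivation:
After 1 (rotate_left(2, 4, k=1)): [1, 5, 0, 6, 4, 3, 2]
After 2 (reverse(2, 3)): [1, 5, 6, 0, 4, 3, 2]
After 3 (reverse(5, 6)): [1, 5, 6, 0, 4, 2, 3]
After 4 (reverse(4, 6)): [1, 5, 6, 0, 3, 2, 4]
After 5 (swap(2, 4)): [1, 5, 3, 0, 6, 2, 4]
After 6 (swap(0, 1)): [5, 1, 3, 0, 6, 2, 4]
After 7 (swap(5, 0)): [2, 1, 3, 0, 6, 5, 4]
After 8 (swap(4, 6)): [2, 1, 3, 0, 4, 5, 6]
After 9 (reverse(5, 6)): [2, 1, 3, 0, 4, 6, 5]
After 10 (rotate_left(2, 6, k=2)): [2, 1, 4, 6, 5, 3, 0]
After 11 (swap(2, 4)): [2, 1, 5, 6, 4, 3, 0]
After 12 (swap(6, 3)): [2, 1, 5, 0, 4, 3, 6]
After 13 (swap(5, 2)): [2, 1, 3, 0, 4, 5, 6]
After 14 (swap(0, 2)): [3, 1, 2, 0, 4, 5, 6]
After 15 (swap(0, 3)): [0, 1, 2, 3, 4, 5, 6]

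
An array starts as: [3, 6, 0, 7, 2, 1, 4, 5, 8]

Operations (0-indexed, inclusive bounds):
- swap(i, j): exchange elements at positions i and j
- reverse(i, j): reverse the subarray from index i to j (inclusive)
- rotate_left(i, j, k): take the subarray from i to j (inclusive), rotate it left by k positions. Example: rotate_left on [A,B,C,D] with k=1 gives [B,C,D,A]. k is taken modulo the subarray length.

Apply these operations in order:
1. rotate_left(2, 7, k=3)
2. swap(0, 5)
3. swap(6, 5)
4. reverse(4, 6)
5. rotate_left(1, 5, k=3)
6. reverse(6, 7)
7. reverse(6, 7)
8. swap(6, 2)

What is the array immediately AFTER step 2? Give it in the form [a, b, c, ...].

After 1 (rotate_left(2, 7, k=3)): [3, 6, 1, 4, 5, 0, 7, 2, 8]
After 2 (swap(0, 5)): [0, 6, 1, 4, 5, 3, 7, 2, 8]

Answer: [0, 6, 1, 4, 5, 3, 7, 2, 8]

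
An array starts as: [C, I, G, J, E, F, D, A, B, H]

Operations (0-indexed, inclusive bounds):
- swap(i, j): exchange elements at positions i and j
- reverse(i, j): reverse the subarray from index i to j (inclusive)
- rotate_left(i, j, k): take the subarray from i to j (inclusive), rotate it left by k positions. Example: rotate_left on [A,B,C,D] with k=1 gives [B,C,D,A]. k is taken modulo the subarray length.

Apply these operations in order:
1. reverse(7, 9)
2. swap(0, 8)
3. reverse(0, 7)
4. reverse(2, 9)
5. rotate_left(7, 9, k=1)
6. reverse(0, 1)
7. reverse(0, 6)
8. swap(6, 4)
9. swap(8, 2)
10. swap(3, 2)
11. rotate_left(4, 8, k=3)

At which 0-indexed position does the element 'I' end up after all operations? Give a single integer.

Answer: 1

Derivation:
After 1 (reverse(7, 9)): [C, I, G, J, E, F, D, H, B, A]
After 2 (swap(0, 8)): [B, I, G, J, E, F, D, H, C, A]
After 3 (reverse(0, 7)): [H, D, F, E, J, G, I, B, C, A]
After 4 (reverse(2, 9)): [H, D, A, C, B, I, G, J, E, F]
After 5 (rotate_left(7, 9, k=1)): [H, D, A, C, B, I, G, E, F, J]
After 6 (reverse(0, 1)): [D, H, A, C, B, I, G, E, F, J]
After 7 (reverse(0, 6)): [G, I, B, C, A, H, D, E, F, J]
After 8 (swap(6, 4)): [G, I, B, C, D, H, A, E, F, J]
After 9 (swap(8, 2)): [G, I, F, C, D, H, A, E, B, J]
After 10 (swap(3, 2)): [G, I, C, F, D, H, A, E, B, J]
After 11 (rotate_left(4, 8, k=3)): [G, I, C, F, E, B, D, H, A, J]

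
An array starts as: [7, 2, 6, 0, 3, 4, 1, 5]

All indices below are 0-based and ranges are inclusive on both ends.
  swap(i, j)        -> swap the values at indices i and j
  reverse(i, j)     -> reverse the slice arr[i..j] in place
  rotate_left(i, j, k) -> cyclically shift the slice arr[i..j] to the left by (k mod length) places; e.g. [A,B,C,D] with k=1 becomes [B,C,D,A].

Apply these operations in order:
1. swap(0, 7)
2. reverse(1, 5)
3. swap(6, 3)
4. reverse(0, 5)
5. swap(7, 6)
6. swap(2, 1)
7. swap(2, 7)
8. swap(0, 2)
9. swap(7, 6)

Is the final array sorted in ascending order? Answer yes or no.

Answer: yes

Derivation:
After 1 (swap(0, 7)): [5, 2, 6, 0, 3, 4, 1, 7]
After 2 (reverse(1, 5)): [5, 4, 3, 0, 6, 2, 1, 7]
After 3 (swap(6, 3)): [5, 4, 3, 1, 6, 2, 0, 7]
After 4 (reverse(0, 5)): [2, 6, 1, 3, 4, 5, 0, 7]
After 5 (swap(7, 6)): [2, 6, 1, 3, 4, 5, 7, 0]
After 6 (swap(2, 1)): [2, 1, 6, 3, 4, 5, 7, 0]
After 7 (swap(2, 7)): [2, 1, 0, 3, 4, 5, 7, 6]
After 8 (swap(0, 2)): [0, 1, 2, 3, 4, 5, 7, 6]
After 9 (swap(7, 6)): [0, 1, 2, 3, 4, 5, 6, 7]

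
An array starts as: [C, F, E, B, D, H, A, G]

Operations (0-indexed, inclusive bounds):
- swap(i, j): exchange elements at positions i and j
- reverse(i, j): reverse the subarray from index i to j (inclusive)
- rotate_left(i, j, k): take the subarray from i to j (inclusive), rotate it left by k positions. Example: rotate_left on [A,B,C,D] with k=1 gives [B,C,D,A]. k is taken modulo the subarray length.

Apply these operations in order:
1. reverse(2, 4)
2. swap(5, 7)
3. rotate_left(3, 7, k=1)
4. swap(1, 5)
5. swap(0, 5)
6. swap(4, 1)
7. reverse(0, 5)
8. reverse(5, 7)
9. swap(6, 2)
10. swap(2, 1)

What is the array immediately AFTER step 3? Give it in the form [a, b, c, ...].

Answer: [C, F, D, E, G, A, H, B]

Derivation:
After 1 (reverse(2, 4)): [C, F, D, B, E, H, A, G]
After 2 (swap(5, 7)): [C, F, D, B, E, G, A, H]
After 3 (rotate_left(3, 7, k=1)): [C, F, D, E, G, A, H, B]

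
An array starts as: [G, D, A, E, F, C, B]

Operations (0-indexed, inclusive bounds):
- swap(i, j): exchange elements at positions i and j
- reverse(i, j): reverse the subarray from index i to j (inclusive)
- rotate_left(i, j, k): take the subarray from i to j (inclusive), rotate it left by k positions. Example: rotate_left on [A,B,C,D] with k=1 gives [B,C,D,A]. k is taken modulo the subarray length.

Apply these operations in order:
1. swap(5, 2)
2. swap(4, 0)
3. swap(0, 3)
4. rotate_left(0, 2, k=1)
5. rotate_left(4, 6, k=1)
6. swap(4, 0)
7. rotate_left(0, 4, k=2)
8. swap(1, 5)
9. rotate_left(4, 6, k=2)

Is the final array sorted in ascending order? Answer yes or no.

Answer: no

Derivation:
After 1 (swap(5, 2)): [G, D, C, E, F, A, B]
After 2 (swap(4, 0)): [F, D, C, E, G, A, B]
After 3 (swap(0, 3)): [E, D, C, F, G, A, B]
After 4 (rotate_left(0, 2, k=1)): [D, C, E, F, G, A, B]
After 5 (rotate_left(4, 6, k=1)): [D, C, E, F, A, B, G]
After 6 (swap(4, 0)): [A, C, E, F, D, B, G]
After 7 (rotate_left(0, 4, k=2)): [E, F, D, A, C, B, G]
After 8 (swap(1, 5)): [E, B, D, A, C, F, G]
After 9 (rotate_left(4, 6, k=2)): [E, B, D, A, G, C, F]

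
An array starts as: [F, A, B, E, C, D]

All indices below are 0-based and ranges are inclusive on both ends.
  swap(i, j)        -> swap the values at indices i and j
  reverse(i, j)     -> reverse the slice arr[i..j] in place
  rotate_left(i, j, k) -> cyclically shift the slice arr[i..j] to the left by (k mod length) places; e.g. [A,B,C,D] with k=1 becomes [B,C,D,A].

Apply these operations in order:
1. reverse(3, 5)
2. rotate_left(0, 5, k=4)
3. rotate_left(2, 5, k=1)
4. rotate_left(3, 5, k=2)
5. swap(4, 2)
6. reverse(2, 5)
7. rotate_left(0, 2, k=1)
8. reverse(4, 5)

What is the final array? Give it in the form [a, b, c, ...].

After 1 (reverse(3, 5)): [F, A, B, D, C, E]
After 2 (rotate_left(0, 5, k=4)): [C, E, F, A, B, D]
After 3 (rotate_left(2, 5, k=1)): [C, E, A, B, D, F]
After 4 (rotate_left(3, 5, k=2)): [C, E, A, F, B, D]
After 5 (swap(4, 2)): [C, E, B, F, A, D]
After 6 (reverse(2, 5)): [C, E, D, A, F, B]
After 7 (rotate_left(0, 2, k=1)): [E, D, C, A, F, B]
After 8 (reverse(4, 5)): [E, D, C, A, B, F]

Answer: [E, D, C, A, B, F]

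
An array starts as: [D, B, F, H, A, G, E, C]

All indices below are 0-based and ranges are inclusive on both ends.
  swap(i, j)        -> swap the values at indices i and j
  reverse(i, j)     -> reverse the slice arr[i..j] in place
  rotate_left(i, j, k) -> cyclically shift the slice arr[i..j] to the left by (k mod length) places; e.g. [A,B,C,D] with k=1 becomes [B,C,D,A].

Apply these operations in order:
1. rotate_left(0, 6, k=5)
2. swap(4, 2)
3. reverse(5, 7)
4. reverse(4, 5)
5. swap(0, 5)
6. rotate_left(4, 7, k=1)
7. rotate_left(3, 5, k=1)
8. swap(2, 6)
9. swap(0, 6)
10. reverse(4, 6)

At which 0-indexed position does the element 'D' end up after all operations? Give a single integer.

After 1 (rotate_left(0, 6, k=5)): [G, E, D, B, F, H, A, C]
After 2 (swap(4, 2)): [G, E, F, B, D, H, A, C]
After 3 (reverse(5, 7)): [G, E, F, B, D, C, A, H]
After 4 (reverse(4, 5)): [G, E, F, B, C, D, A, H]
After 5 (swap(0, 5)): [D, E, F, B, C, G, A, H]
After 6 (rotate_left(4, 7, k=1)): [D, E, F, B, G, A, H, C]
After 7 (rotate_left(3, 5, k=1)): [D, E, F, G, A, B, H, C]
After 8 (swap(2, 6)): [D, E, H, G, A, B, F, C]
After 9 (swap(0, 6)): [F, E, H, G, A, B, D, C]
After 10 (reverse(4, 6)): [F, E, H, G, D, B, A, C]

Answer: 4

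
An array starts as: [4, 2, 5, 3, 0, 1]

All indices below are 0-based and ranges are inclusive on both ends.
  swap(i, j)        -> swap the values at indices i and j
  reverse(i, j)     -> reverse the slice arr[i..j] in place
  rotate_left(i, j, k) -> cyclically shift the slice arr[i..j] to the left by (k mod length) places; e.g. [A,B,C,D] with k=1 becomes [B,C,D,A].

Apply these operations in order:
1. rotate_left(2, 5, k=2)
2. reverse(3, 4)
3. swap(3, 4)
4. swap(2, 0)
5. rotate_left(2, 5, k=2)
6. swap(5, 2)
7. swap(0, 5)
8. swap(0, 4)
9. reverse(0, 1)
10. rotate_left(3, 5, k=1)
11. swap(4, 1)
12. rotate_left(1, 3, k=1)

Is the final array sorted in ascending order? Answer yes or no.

After 1 (rotate_left(2, 5, k=2)): [4, 2, 0, 1, 5, 3]
After 2 (reverse(3, 4)): [4, 2, 0, 5, 1, 3]
After 3 (swap(3, 4)): [4, 2, 0, 1, 5, 3]
After 4 (swap(2, 0)): [0, 2, 4, 1, 5, 3]
After 5 (rotate_left(2, 5, k=2)): [0, 2, 5, 3, 4, 1]
After 6 (swap(5, 2)): [0, 2, 1, 3, 4, 5]
After 7 (swap(0, 5)): [5, 2, 1, 3, 4, 0]
After 8 (swap(0, 4)): [4, 2, 1, 3, 5, 0]
After 9 (reverse(0, 1)): [2, 4, 1, 3, 5, 0]
After 10 (rotate_left(3, 5, k=1)): [2, 4, 1, 5, 0, 3]
After 11 (swap(4, 1)): [2, 0, 1, 5, 4, 3]
After 12 (rotate_left(1, 3, k=1)): [2, 1, 5, 0, 4, 3]

Answer: no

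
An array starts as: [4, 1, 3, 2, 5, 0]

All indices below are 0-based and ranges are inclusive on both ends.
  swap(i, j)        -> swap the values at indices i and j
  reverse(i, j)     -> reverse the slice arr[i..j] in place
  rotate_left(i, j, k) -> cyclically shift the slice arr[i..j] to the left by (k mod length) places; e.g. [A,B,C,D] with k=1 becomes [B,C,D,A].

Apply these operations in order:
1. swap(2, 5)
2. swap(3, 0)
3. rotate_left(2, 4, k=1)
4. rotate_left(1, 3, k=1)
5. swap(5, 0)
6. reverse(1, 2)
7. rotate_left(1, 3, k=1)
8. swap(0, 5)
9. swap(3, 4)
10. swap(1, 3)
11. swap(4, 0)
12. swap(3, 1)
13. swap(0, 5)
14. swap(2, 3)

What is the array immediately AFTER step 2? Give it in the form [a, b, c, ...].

Answer: [2, 1, 0, 4, 5, 3]

Derivation:
After 1 (swap(2, 5)): [4, 1, 0, 2, 5, 3]
After 2 (swap(3, 0)): [2, 1, 0, 4, 5, 3]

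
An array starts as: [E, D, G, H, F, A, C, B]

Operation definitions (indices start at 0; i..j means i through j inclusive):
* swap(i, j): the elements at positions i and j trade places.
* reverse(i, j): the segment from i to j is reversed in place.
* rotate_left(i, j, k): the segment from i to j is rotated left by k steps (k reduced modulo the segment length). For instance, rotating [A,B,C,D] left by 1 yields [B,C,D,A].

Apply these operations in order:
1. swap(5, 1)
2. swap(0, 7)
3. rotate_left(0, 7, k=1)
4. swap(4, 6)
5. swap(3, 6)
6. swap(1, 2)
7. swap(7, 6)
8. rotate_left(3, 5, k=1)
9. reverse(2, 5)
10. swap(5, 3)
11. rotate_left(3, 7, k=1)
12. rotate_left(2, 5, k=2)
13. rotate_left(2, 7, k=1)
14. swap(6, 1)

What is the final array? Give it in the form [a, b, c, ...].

After 1 (swap(5, 1)): [E, A, G, H, F, D, C, B]
After 2 (swap(0, 7)): [B, A, G, H, F, D, C, E]
After 3 (rotate_left(0, 7, k=1)): [A, G, H, F, D, C, E, B]
After 4 (swap(4, 6)): [A, G, H, F, E, C, D, B]
After 5 (swap(3, 6)): [A, G, H, D, E, C, F, B]
After 6 (swap(1, 2)): [A, H, G, D, E, C, F, B]
After 7 (swap(7, 6)): [A, H, G, D, E, C, B, F]
After 8 (rotate_left(3, 5, k=1)): [A, H, G, E, C, D, B, F]
After 9 (reverse(2, 5)): [A, H, D, C, E, G, B, F]
After 10 (swap(5, 3)): [A, H, D, G, E, C, B, F]
After 11 (rotate_left(3, 7, k=1)): [A, H, D, E, C, B, F, G]
After 12 (rotate_left(2, 5, k=2)): [A, H, C, B, D, E, F, G]
After 13 (rotate_left(2, 7, k=1)): [A, H, B, D, E, F, G, C]
After 14 (swap(6, 1)): [A, G, B, D, E, F, H, C]

Answer: [A, G, B, D, E, F, H, C]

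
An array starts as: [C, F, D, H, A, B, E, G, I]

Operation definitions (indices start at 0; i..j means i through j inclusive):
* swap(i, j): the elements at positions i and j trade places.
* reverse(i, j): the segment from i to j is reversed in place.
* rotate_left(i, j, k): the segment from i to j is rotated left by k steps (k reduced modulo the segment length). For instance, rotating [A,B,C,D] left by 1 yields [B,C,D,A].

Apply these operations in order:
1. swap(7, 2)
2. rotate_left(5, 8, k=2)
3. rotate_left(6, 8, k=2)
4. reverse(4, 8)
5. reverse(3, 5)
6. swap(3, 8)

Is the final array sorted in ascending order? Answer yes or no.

After 1 (swap(7, 2)): [C, F, G, H, A, B, E, D, I]
After 2 (rotate_left(5, 8, k=2)): [C, F, G, H, A, D, I, B, E]
After 3 (rotate_left(6, 8, k=2)): [C, F, G, H, A, D, E, I, B]
After 4 (reverse(4, 8)): [C, F, G, H, B, I, E, D, A]
After 5 (reverse(3, 5)): [C, F, G, I, B, H, E, D, A]
After 6 (swap(3, 8)): [C, F, G, A, B, H, E, D, I]

Answer: no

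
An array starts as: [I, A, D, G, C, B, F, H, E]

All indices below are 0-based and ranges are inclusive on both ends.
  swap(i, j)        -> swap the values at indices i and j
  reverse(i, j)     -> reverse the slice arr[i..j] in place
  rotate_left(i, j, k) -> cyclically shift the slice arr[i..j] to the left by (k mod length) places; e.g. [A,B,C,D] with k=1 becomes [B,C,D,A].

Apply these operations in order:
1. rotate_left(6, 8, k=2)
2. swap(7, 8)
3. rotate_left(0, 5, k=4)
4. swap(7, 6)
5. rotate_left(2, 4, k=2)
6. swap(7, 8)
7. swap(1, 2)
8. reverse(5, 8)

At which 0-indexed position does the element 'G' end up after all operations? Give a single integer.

Answer: 8

Derivation:
After 1 (rotate_left(6, 8, k=2)): [I, A, D, G, C, B, E, F, H]
After 2 (swap(7, 8)): [I, A, D, G, C, B, E, H, F]
After 3 (rotate_left(0, 5, k=4)): [C, B, I, A, D, G, E, H, F]
After 4 (swap(7, 6)): [C, B, I, A, D, G, H, E, F]
After 5 (rotate_left(2, 4, k=2)): [C, B, D, I, A, G, H, E, F]
After 6 (swap(7, 8)): [C, B, D, I, A, G, H, F, E]
After 7 (swap(1, 2)): [C, D, B, I, A, G, H, F, E]
After 8 (reverse(5, 8)): [C, D, B, I, A, E, F, H, G]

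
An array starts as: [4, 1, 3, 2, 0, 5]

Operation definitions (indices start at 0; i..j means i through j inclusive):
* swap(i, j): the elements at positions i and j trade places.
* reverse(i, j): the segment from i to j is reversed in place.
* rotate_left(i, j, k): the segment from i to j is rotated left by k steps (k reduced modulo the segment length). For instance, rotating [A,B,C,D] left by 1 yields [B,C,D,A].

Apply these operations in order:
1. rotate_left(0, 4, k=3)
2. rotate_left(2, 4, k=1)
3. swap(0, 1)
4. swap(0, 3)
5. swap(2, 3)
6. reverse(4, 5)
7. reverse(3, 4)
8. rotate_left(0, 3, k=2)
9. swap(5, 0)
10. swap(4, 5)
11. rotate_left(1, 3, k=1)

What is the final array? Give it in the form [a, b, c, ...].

After 1 (rotate_left(0, 4, k=3)): [2, 0, 4, 1, 3, 5]
After 2 (rotate_left(2, 4, k=1)): [2, 0, 1, 3, 4, 5]
After 3 (swap(0, 1)): [0, 2, 1, 3, 4, 5]
After 4 (swap(0, 3)): [3, 2, 1, 0, 4, 5]
After 5 (swap(2, 3)): [3, 2, 0, 1, 4, 5]
After 6 (reverse(4, 5)): [3, 2, 0, 1, 5, 4]
After 7 (reverse(3, 4)): [3, 2, 0, 5, 1, 4]
After 8 (rotate_left(0, 3, k=2)): [0, 5, 3, 2, 1, 4]
After 9 (swap(5, 0)): [4, 5, 3, 2, 1, 0]
After 10 (swap(4, 5)): [4, 5, 3, 2, 0, 1]
After 11 (rotate_left(1, 3, k=1)): [4, 3, 2, 5, 0, 1]

Answer: [4, 3, 2, 5, 0, 1]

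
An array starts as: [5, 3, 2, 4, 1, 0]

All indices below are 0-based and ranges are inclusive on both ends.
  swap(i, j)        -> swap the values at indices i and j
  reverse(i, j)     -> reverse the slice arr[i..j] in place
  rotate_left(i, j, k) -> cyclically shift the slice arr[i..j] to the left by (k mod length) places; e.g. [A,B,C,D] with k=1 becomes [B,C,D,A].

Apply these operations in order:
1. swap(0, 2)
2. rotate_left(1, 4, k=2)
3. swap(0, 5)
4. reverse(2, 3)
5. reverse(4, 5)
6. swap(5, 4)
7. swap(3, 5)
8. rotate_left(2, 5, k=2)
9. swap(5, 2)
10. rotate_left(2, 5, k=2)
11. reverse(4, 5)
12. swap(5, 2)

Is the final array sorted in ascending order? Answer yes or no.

Answer: no

Derivation:
After 1 (swap(0, 2)): [2, 3, 5, 4, 1, 0]
After 2 (rotate_left(1, 4, k=2)): [2, 4, 1, 3, 5, 0]
After 3 (swap(0, 5)): [0, 4, 1, 3, 5, 2]
After 4 (reverse(2, 3)): [0, 4, 3, 1, 5, 2]
After 5 (reverse(4, 5)): [0, 4, 3, 1, 2, 5]
After 6 (swap(5, 4)): [0, 4, 3, 1, 5, 2]
After 7 (swap(3, 5)): [0, 4, 3, 2, 5, 1]
After 8 (rotate_left(2, 5, k=2)): [0, 4, 5, 1, 3, 2]
After 9 (swap(5, 2)): [0, 4, 2, 1, 3, 5]
After 10 (rotate_left(2, 5, k=2)): [0, 4, 3, 5, 2, 1]
After 11 (reverse(4, 5)): [0, 4, 3, 5, 1, 2]
After 12 (swap(5, 2)): [0, 4, 2, 5, 1, 3]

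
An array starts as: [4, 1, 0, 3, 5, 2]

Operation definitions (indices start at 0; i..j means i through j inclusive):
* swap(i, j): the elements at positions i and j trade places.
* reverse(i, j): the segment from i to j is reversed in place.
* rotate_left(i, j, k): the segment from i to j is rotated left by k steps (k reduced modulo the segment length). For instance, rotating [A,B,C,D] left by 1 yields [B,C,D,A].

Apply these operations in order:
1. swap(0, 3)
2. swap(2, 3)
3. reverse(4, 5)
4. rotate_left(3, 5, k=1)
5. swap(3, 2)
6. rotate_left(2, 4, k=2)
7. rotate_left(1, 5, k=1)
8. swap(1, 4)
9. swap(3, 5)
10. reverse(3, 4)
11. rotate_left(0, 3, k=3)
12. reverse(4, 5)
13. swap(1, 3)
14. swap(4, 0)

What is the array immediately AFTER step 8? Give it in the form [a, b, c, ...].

Answer: [3, 0, 2, 4, 5, 1]

Derivation:
After 1 (swap(0, 3)): [3, 1, 0, 4, 5, 2]
After 2 (swap(2, 3)): [3, 1, 4, 0, 5, 2]
After 3 (reverse(4, 5)): [3, 1, 4, 0, 2, 5]
After 4 (rotate_left(3, 5, k=1)): [3, 1, 4, 2, 5, 0]
After 5 (swap(3, 2)): [3, 1, 2, 4, 5, 0]
After 6 (rotate_left(2, 4, k=2)): [3, 1, 5, 2, 4, 0]
After 7 (rotate_left(1, 5, k=1)): [3, 5, 2, 4, 0, 1]
After 8 (swap(1, 4)): [3, 0, 2, 4, 5, 1]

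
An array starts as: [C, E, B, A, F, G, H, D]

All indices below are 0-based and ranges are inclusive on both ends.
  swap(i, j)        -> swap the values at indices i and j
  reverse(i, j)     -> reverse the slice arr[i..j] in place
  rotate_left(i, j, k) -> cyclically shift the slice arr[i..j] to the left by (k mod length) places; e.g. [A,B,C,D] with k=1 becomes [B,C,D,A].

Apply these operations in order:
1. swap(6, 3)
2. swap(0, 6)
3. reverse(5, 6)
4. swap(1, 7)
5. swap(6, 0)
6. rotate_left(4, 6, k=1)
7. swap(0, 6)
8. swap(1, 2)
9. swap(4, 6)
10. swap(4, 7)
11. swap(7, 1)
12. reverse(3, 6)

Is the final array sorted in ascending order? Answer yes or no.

Answer: no

Derivation:
After 1 (swap(6, 3)): [C, E, B, H, F, G, A, D]
After 2 (swap(0, 6)): [A, E, B, H, F, G, C, D]
After 3 (reverse(5, 6)): [A, E, B, H, F, C, G, D]
After 4 (swap(1, 7)): [A, D, B, H, F, C, G, E]
After 5 (swap(6, 0)): [G, D, B, H, F, C, A, E]
After 6 (rotate_left(4, 6, k=1)): [G, D, B, H, C, A, F, E]
After 7 (swap(0, 6)): [F, D, B, H, C, A, G, E]
After 8 (swap(1, 2)): [F, B, D, H, C, A, G, E]
After 9 (swap(4, 6)): [F, B, D, H, G, A, C, E]
After 10 (swap(4, 7)): [F, B, D, H, E, A, C, G]
After 11 (swap(7, 1)): [F, G, D, H, E, A, C, B]
After 12 (reverse(3, 6)): [F, G, D, C, A, E, H, B]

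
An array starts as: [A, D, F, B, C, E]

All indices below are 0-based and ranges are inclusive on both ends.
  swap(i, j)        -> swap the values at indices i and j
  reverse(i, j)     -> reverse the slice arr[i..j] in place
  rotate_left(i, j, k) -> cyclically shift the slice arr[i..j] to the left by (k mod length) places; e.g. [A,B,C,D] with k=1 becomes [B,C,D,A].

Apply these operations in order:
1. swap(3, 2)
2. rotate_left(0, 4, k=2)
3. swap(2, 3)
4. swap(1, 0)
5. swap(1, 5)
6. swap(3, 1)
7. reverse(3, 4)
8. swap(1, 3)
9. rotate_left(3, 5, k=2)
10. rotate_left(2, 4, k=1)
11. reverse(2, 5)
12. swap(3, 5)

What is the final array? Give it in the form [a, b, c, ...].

After 1 (swap(3, 2)): [A, D, B, F, C, E]
After 2 (rotate_left(0, 4, k=2)): [B, F, C, A, D, E]
After 3 (swap(2, 3)): [B, F, A, C, D, E]
After 4 (swap(1, 0)): [F, B, A, C, D, E]
After 5 (swap(1, 5)): [F, E, A, C, D, B]
After 6 (swap(3, 1)): [F, C, A, E, D, B]
After 7 (reverse(3, 4)): [F, C, A, D, E, B]
After 8 (swap(1, 3)): [F, D, A, C, E, B]
After 9 (rotate_left(3, 5, k=2)): [F, D, A, B, C, E]
After 10 (rotate_left(2, 4, k=1)): [F, D, B, C, A, E]
After 11 (reverse(2, 5)): [F, D, E, A, C, B]
After 12 (swap(3, 5)): [F, D, E, B, C, A]

Answer: [F, D, E, B, C, A]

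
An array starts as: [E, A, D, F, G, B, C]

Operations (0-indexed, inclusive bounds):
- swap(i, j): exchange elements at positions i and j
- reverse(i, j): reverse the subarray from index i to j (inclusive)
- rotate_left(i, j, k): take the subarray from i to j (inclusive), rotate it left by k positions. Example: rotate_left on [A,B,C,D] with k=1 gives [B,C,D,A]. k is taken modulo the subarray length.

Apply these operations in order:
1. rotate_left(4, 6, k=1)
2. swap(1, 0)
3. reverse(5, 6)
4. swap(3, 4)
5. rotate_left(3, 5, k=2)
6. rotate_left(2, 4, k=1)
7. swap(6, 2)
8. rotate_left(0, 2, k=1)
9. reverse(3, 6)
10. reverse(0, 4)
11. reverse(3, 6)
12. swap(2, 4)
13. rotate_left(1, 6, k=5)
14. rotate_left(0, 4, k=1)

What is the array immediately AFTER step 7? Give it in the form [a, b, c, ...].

Answer: [A, E, C, B, D, F, G]

Derivation:
After 1 (rotate_left(4, 6, k=1)): [E, A, D, F, B, C, G]
After 2 (swap(1, 0)): [A, E, D, F, B, C, G]
After 3 (reverse(5, 6)): [A, E, D, F, B, G, C]
After 4 (swap(3, 4)): [A, E, D, B, F, G, C]
After 5 (rotate_left(3, 5, k=2)): [A, E, D, G, B, F, C]
After 6 (rotate_left(2, 4, k=1)): [A, E, G, B, D, F, C]
After 7 (swap(6, 2)): [A, E, C, B, D, F, G]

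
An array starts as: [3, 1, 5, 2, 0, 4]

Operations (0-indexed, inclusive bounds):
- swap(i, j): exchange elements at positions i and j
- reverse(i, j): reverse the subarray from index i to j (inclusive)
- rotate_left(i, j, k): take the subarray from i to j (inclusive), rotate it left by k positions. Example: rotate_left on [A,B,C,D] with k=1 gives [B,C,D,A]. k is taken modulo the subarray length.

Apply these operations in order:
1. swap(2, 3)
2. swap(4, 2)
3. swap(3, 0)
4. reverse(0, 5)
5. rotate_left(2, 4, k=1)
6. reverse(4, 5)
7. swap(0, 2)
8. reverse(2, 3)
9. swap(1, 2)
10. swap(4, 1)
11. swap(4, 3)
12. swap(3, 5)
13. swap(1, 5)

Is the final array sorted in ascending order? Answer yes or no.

After 1 (swap(2, 3)): [3, 1, 2, 5, 0, 4]
After 2 (swap(4, 2)): [3, 1, 0, 5, 2, 4]
After 3 (swap(3, 0)): [5, 1, 0, 3, 2, 4]
After 4 (reverse(0, 5)): [4, 2, 3, 0, 1, 5]
After 5 (rotate_left(2, 4, k=1)): [4, 2, 0, 1, 3, 5]
After 6 (reverse(4, 5)): [4, 2, 0, 1, 5, 3]
After 7 (swap(0, 2)): [0, 2, 4, 1, 5, 3]
After 8 (reverse(2, 3)): [0, 2, 1, 4, 5, 3]
After 9 (swap(1, 2)): [0, 1, 2, 4, 5, 3]
After 10 (swap(4, 1)): [0, 5, 2, 4, 1, 3]
After 11 (swap(4, 3)): [0, 5, 2, 1, 4, 3]
After 12 (swap(3, 5)): [0, 5, 2, 3, 4, 1]
After 13 (swap(1, 5)): [0, 1, 2, 3, 4, 5]

Answer: yes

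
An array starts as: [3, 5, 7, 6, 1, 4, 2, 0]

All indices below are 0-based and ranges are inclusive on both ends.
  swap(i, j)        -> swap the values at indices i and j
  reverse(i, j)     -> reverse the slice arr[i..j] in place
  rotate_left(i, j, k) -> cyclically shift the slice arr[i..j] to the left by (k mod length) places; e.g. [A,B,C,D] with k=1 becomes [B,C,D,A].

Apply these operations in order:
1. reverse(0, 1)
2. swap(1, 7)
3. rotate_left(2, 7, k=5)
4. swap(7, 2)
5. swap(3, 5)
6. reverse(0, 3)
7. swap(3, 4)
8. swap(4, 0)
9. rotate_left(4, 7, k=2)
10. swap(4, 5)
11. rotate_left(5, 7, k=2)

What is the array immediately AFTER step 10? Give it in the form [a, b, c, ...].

Answer: [5, 2, 0, 6, 3, 4, 1, 7]

Derivation:
After 1 (reverse(0, 1)): [5, 3, 7, 6, 1, 4, 2, 0]
After 2 (swap(1, 7)): [5, 0, 7, 6, 1, 4, 2, 3]
After 3 (rotate_left(2, 7, k=5)): [5, 0, 3, 7, 6, 1, 4, 2]
After 4 (swap(7, 2)): [5, 0, 2, 7, 6, 1, 4, 3]
After 5 (swap(3, 5)): [5, 0, 2, 1, 6, 7, 4, 3]
After 6 (reverse(0, 3)): [1, 2, 0, 5, 6, 7, 4, 3]
After 7 (swap(3, 4)): [1, 2, 0, 6, 5, 7, 4, 3]
After 8 (swap(4, 0)): [5, 2, 0, 6, 1, 7, 4, 3]
After 9 (rotate_left(4, 7, k=2)): [5, 2, 0, 6, 4, 3, 1, 7]
After 10 (swap(4, 5)): [5, 2, 0, 6, 3, 4, 1, 7]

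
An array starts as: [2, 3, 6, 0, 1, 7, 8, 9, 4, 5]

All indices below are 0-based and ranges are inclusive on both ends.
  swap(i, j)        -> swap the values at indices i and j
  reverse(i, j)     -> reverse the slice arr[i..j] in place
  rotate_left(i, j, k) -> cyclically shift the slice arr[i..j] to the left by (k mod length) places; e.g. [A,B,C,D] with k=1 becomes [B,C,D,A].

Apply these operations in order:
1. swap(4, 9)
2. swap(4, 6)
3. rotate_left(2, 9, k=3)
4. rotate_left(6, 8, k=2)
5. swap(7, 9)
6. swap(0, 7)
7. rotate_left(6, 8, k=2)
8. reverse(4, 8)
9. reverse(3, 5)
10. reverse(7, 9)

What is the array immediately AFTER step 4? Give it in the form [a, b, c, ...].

After 1 (swap(4, 9)): [2, 3, 6, 0, 5, 7, 8, 9, 4, 1]
After 2 (swap(4, 6)): [2, 3, 6, 0, 8, 7, 5, 9, 4, 1]
After 3 (rotate_left(2, 9, k=3)): [2, 3, 7, 5, 9, 4, 1, 6, 0, 8]
After 4 (rotate_left(6, 8, k=2)): [2, 3, 7, 5, 9, 4, 0, 1, 6, 8]

Answer: [2, 3, 7, 5, 9, 4, 0, 1, 6, 8]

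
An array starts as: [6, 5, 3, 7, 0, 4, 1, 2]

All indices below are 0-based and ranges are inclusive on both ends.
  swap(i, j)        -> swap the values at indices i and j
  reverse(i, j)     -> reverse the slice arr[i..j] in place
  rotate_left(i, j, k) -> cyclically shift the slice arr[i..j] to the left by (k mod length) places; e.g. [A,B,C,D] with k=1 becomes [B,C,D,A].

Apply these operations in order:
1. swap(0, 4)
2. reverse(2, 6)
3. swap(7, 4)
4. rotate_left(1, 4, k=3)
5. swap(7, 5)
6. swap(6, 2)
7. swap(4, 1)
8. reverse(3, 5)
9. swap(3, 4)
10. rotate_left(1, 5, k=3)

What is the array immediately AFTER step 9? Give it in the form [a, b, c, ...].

After 1 (swap(0, 4)): [0, 5, 3, 7, 6, 4, 1, 2]
After 2 (reverse(2, 6)): [0, 5, 1, 4, 6, 7, 3, 2]
After 3 (swap(7, 4)): [0, 5, 1, 4, 2, 7, 3, 6]
After 4 (rotate_left(1, 4, k=3)): [0, 2, 5, 1, 4, 7, 3, 6]
After 5 (swap(7, 5)): [0, 2, 5, 1, 4, 6, 3, 7]
After 6 (swap(6, 2)): [0, 2, 3, 1, 4, 6, 5, 7]
After 7 (swap(4, 1)): [0, 4, 3, 1, 2, 6, 5, 7]
After 8 (reverse(3, 5)): [0, 4, 3, 6, 2, 1, 5, 7]
After 9 (swap(3, 4)): [0, 4, 3, 2, 6, 1, 5, 7]

Answer: [0, 4, 3, 2, 6, 1, 5, 7]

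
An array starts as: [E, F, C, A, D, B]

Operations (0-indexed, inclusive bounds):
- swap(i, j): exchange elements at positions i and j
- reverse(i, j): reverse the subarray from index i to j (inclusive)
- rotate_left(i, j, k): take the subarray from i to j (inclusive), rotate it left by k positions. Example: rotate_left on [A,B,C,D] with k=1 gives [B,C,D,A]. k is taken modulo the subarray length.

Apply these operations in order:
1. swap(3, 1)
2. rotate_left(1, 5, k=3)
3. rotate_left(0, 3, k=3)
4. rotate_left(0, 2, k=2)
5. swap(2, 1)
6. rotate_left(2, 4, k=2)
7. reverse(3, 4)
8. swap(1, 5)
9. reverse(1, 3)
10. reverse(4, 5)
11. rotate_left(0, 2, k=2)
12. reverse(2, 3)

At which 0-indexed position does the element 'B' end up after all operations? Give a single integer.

Answer: 3

Derivation:
After 1 (swap(3, 1)): [E, A, C, F, D, B]
After 2 (rotate_left(1, 5, k=3)): [E, D, B, A, C, F]
After 3 (rotate_left(0, 3, k=3)): [A, E, D, B, C, F]
After 4 (rotate_left(0, 2, k=2)): [D, A, E, B, C, F]
After 5 (swap(2, 1)): [D, E, A, B, C, F]
After 6 (rotate_left(2, 4, k=2)): [D, E, C, A, B, F]
After 7 (reverse(3, 4)): [D, E, C, B, A, F]
After 8 (swap(1, 5)): [D, F, C, B, A, E]
After 9 (reverse(1, 3)): [D, B, C, F, A, E]
After 10 (reverse(4, 5)): [D, B, C, F, E, A]
After 11 (rotate_left(0, 2, k=2)): [C, D, B, F, E, A]
After 12 (reverse(2, 3)): [C, D, F, B, E, A]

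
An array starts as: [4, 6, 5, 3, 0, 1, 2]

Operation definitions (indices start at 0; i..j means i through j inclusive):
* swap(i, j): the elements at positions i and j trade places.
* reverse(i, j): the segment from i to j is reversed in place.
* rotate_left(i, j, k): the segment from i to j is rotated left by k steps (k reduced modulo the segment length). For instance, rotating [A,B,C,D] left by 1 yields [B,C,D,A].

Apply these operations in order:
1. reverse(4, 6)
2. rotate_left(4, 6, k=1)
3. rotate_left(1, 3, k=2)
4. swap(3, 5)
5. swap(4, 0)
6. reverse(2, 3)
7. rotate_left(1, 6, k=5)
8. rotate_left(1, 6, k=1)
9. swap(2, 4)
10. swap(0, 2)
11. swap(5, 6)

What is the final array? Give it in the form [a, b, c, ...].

After 1 (reverse(4, 6)): [4, 6, 5, 3, 2, 1, 0]
After 2 (rotate_left(4, 6, k=1)): [4, 6, 5, 3, 1, 0, 2]
After 3 (rotate_left(1, 3, k=2)): [4, 3, 6, 5, 1, 0, 2]
After 4 (swap(3, 5)): [4, 3, 6, 0, 1, 5, 2]
After 5 (swap(4, 0)): [1, 3, 6, 0, 4, 5, 2]
After 6 (reverse(2, 3)): [1, 3, 0, 6, 4, 5, 2]
After 7 (rotate_left(1, 6, k=5)): [1, 2, 3, 0, 6, 4, 5]
After 8 (rotate_left(1, 6, k=1)): [1, 3, 0, 6, 4, 5, 2]
After 9 (swap(2, 4)): [1, 3, 4, 6, 0, 5, 2]
After 10 (swap(0, 2)): [4, 3, 1, 6, 0, 5, 2]
After 11 (swap(5, 6)): [4, 3, 1, 6, 0, 2, 5]

Answer: [4, 3, 1, 6, 0, 2, 5]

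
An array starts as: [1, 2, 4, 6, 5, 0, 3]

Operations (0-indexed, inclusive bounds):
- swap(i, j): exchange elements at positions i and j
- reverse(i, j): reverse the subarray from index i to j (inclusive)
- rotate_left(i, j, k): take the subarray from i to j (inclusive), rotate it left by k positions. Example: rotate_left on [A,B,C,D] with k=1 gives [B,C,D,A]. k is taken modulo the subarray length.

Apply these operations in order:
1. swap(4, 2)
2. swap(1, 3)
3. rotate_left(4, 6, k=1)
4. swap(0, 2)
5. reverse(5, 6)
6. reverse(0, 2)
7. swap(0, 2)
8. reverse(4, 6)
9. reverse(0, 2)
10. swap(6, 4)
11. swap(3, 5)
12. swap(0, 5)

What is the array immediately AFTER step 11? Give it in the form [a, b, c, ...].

Answer: [1, 6, 5, 4, 0, 2, 3]

Derivation:
After 1 (swap(4, 2)): [1, 2, 5, 6, 4, 0, 3]
After 2 (swap(1, 3)): [1, 6, 5, 2, 4, 0, 3]
After 3 (rotate_left(4, 6, k=1)): [1, 6, 5, 2, 0, 3, 4]
After 4 (swap(0, 2)): [5, 6, 1, 2, 0, 3, 4]
After 5 (reverse(5, 6)): [5, 6, 1, 2, 0, 4, 3]
After 6 (reverse(0, 2)): [1, 6, 5, 2, 0, 4, 3]
After 7 (swap(0, 2)): [5, 6, 1, 2, 0, 4, 3]
After 8 (reverse(4, 6)): [5, 6, 1, 2, 3, 4, 0]
After 9 (reverse(0, 2)): [1, 6, 5, 2, 3, 4, 0]
After 10 (swap(6, 4)): [1, 6, 5, 2, 0, 4, 3]
After 11 (swap(3, 5)): [1, 6, 5, 4, 0, 2, 3]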